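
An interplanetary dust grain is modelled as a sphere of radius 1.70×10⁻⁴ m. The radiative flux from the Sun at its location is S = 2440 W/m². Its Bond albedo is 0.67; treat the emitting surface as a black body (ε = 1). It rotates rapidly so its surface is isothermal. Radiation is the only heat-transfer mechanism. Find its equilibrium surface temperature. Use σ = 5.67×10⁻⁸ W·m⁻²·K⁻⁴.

T ≈ 244 K

At equilibrium, absorbed power = emitted power.
Absorbing cross-section = πr² = 9.079×10⁻⁸ m²; emitting surface = 4πr² = 3.632×10⁻⁷ m² (ratio 4).
(1−a)S·A_cross = εσ·A_surf·T⁴  ⇒  T⁴ = (1−a)S/(4σ).
T⁴ = 0.330·2440/(4·5.67×10⁻⁸) = 3.550×10⁹ K⁴.
T = (3.550×10⁹)^(1/4).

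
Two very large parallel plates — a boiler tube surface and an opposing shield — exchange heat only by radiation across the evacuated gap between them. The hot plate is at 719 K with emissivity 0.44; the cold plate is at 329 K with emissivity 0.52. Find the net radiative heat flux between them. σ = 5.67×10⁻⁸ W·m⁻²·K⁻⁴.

q ≈ 4530 W/m²

For two infinite grey parallel plates, q = σ(T₁⁴ − T₂⁴)/(1/ε₁ + 1/ε₂ − 1).
T₁⁴ − T₂⁴ = 2.672×10¹¹ − 1.172×10¹⁰ = 2.555×10¹¹ K⁴.
1/ε₁ + 1/ε₂ − 1 = 2.273 + 1.923 − 1 = 3.196.
q = 5.67×10⁻⁸ × 2.555×10¹¹ / 3.196.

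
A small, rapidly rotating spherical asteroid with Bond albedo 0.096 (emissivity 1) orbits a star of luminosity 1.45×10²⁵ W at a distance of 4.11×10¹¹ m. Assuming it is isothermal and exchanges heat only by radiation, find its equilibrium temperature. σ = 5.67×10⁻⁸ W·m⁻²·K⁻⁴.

First find the stellar flux at distance d: S = L/(4πd²) = 1.45×10²⁵/(4π·(4.11×10¹¹)²) = 6.831 W/m².
For an isothermal sphere, absorbed (1−a)S·πr² = emitted σ·4πr²·T⁴, so T⁴ = (1−a)S/(4σ).
T⁴ = 0.904·6.831/(4·5.67×10⁻⁸) = 2.723×10⁷ K⁴.

T ≈ 72.2 K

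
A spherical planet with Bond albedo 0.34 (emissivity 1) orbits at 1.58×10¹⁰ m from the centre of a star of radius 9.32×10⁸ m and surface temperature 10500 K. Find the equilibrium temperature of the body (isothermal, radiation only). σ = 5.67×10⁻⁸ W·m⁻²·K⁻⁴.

T ≈ 1630 K

The star's surface emits σT_*⁴; at distance d the flux is S = σT_*⁴(R_*/d)².
S = 5.67×10⁻⁸·(10500)⁴·(9.32×10⁸/1.58×10¹⁰)² = 2.398×10⁶ W/m².
For an isothermal sphere T⁴ = (1−a)S/(4σ) = 6.978×10¹² K⁴.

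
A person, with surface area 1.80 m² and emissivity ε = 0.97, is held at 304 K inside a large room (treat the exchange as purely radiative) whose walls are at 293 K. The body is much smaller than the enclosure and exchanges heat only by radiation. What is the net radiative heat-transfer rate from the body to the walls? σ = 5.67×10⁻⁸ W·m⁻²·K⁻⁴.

For a small grey body in a large enclosure: P_net = εσA(T_body⁴ − T_wall⁴).
A = 1.80 m²; T_body⁴ − T_wall⁴ = 8.541×10⁹ − 7.370×10⁹ = 1.171×10⁹ K⁴.
|P_net| = 0.97·5.67×10⁻⁸·1.800·1.171×10⁹.

P_net ≈ 116 W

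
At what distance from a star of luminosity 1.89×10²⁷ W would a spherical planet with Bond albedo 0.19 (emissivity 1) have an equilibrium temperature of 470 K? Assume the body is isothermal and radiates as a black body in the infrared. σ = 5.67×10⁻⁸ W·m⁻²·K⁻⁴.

d ≈ 1.05×10¹¹ m

For an isothermal black-emitting sphere, (1−a)S·πr² = σ·4πr²·T⁴ ⇒ S = 4σT⁴/(1−a).
S = 4·5.67×10⁻⁸·(470)⁴/0.810 = 13660 W/m².
Flux falls as S = L/(4πd²), so d = √(L/(4πS)) = √(1.89×10²⁷/(4π·13660)).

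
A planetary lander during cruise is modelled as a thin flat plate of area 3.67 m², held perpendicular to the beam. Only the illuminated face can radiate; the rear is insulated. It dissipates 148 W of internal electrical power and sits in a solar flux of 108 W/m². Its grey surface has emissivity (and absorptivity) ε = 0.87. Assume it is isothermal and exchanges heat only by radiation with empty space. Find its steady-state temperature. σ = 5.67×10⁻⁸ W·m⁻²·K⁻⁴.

At steady state, absorbed solar power + internal power = radiated power.
Absorbed: α·S·A_cross = 0.87·108·3.670 = 344.8 W (cross-section A).
Total input = 344.8 + 148 = 492.8 W.
Radiated: εσ·A_surf·T⁴ with A_surf = A = 3.670 m².
T⁴ = 492.8/(0.87·5.67×10⁻⁸·3.670) = 2.722×10⁹ K⁴.

T ≈ 228 K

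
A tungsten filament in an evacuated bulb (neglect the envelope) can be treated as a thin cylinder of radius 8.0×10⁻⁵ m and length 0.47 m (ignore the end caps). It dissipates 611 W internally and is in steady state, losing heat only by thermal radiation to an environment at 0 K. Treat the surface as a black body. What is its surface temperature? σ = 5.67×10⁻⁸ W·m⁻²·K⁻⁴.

Steady state: internal power = radiated power, P = εσA T⁴.
Radiating area A = 2πrL = 2.362×10⁻⁴ m².
T⁴ = P/(εσA) = 611/(1.0·5.67×10⁻⁸·2.362×10⁻⁴) = 4.561×10¹³ K⁴.
T = (4.561×10¹³)^(1/4).

T ≈ 2600 K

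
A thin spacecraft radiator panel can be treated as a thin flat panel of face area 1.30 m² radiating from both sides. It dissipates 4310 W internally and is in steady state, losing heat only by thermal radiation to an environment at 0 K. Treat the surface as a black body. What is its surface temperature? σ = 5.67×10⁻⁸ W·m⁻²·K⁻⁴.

Steady state: internal power = radiated power, P = εσA T⁴.
Radiating area A = 2·1.30 = 2.600 m².
T⁴ = P/(εσA) = 4310/(1.0·5.67×10⁻⁸·2.600) = 2.924×10¹⁰ K⁴.
T = (2.924×10¹⁰)^(1/4).

T ≈ 414 K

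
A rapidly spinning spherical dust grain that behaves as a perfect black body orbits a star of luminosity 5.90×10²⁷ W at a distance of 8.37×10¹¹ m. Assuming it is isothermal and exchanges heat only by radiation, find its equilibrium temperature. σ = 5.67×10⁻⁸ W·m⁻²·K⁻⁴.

First find the stellar flux at distance d: S = L/(4πd²) = 5.90×10²⁷/(4π·(8.37×10¹¹)²) = 670.2 W/m².
For an isothermal sphere, absorbed (1−a)S·πr² = emitted σ·4πr²·T⁴, so T⁴ = (1−a)S/(4σ).
T⁴ = 1.00·670.2/(4·5.67×10⁻⁸) = 2.955×10⁹ K⁴.

T ≈ 233 K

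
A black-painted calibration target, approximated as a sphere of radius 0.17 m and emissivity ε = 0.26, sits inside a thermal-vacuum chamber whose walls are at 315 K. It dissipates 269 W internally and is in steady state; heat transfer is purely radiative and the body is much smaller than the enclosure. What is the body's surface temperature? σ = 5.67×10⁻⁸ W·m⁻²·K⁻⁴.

T ≈ 495 K

For a small grey body in a large enclosure, net radiated power = εσA(T⁴ − T_w⁴).
Steady state: P = εσA(T⁴ − T_w⁴) with A = 4πr² = 0.3632 m².
T⁴ = P/(εσA) + T_w⁴ = 269/(0.26·5.67×10⁻⁸·0.3632) + (315)⁴
    = 5.024×10¹⁰ + 9.846×10⁹ = 6.009×10¹⁰ K⁴.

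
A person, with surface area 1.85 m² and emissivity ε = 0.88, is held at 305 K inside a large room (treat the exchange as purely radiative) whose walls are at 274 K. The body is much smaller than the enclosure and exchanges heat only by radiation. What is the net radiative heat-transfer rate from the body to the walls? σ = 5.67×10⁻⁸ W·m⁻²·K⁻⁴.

For a small grey body in a large enclosure: P_net = εσA(T_body⁴ − T_wall⁴).
A = 1.85 m²; T_body⁴ − T_wall⁴ = 8.654×10⁹ − 5.636×10⁹ = 3.017×10⁹ K⁴.
|P_net| = 0.88·5.67×10⁻⁸·1.850·3.017×10⁹.

P_net ≈ 279 W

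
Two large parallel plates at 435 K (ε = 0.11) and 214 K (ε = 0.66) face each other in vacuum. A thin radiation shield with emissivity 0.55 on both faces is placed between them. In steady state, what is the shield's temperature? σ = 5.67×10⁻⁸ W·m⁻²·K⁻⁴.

T_s ≈ 304 K

In steady state the net flux on the hot side equals that on the cold side.
σ(T₁⁴−T_s⁴)/D₁ = σ(T_s⁴−T₂⁴)/D₂, with D₁ = 1/ε₁+1/ε_s−1 = 9.909, D₂ = 1/ε_s+1/ε₂−1 = 2.333.
Solve for T_s⁴: T_s⁴ = (D₂·T₁⁴ + D₁·T₂⁴)/(D₁+D₂) = 8.522×10⁹ K⁴.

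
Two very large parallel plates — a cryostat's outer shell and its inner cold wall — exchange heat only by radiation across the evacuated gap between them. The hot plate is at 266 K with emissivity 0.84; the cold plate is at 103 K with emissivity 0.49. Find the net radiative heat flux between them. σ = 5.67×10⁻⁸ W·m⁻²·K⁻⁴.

q ≈ 124 W/m²

For two infinite grey parallel plates, q = σ(T₁⁴ − T₂⁴)/(1/ε₁ + 1/ε₂ − 1).
T₁⁴ − T₂⁴ = 5.006×10⁹ − 1.126×10⁸ = 4.894×10⁹ K⁴.
1/ε₁ + 1/ε₂ − 1 = 1.190 + 2.041 − 1 = 2.231.
q = 5.67×10⁻⁸ × 4.894×10⁹ / 2.231.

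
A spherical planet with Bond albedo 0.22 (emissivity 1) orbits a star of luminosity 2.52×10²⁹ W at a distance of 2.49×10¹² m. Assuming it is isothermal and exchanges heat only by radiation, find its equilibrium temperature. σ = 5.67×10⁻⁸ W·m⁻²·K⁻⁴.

First find the stellar flux at distance d: S = L/(4πd²) = 2.52×10²⁹/(4π·(2.49×10¹²)²) = 3234 W/m².
For an isothermal sphere, absorbed (1−a)S·πr² = emitted σ·4πr²·T⁴, so T⁴ = (1−a)S/(4σ).
T⁴ = 0.780·3234/(4·5.67×10⁻⁸) = 1.112×10¹⁰ K⁴.

T ≈ 325 K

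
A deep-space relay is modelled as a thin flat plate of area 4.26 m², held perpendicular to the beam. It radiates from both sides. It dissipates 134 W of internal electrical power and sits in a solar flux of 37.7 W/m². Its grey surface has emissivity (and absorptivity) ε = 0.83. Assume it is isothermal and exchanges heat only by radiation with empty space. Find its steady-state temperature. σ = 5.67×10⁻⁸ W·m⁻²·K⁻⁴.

T ≈ 161 K

At steady state, absorbed solar power + internal power = radiated power.
Absorbed: α·S·A_cross = 0.83·37.7·4.260 = 133.3 W (cross-section A).
Total input = 133.3 + 134 = 267.3 W.
Radiated: εσ·A_surf·T⁴ with A_surf = 2A = 8.520 m².
T⁴ = 267.3/(0.83·5.67×10⁻⁸·8.520) = 6.666×10⁸ K⁴.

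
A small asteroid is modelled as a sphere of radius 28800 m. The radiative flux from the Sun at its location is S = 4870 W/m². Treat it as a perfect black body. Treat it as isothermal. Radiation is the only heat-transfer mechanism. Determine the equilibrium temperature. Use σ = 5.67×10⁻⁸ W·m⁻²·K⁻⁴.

T ≈ 383 K

At equilibrium, absorbed power = emitted power.
Absorbing cross-section = πr² = 2.606×10⁹ m²; emitting surface = 4πr² = 1.042×10¹⁰ m² (ratio 4).
S·A_cross = εσ·A_surf·T⁴  ⇒  T⁴ = S/(4σ).
T⁴ = 1.00·4870/(4·5.67×10⁻⁸) = 2.147×10¹⁰ K⁴.
T = (2.147×10¹⁰)^(1/4).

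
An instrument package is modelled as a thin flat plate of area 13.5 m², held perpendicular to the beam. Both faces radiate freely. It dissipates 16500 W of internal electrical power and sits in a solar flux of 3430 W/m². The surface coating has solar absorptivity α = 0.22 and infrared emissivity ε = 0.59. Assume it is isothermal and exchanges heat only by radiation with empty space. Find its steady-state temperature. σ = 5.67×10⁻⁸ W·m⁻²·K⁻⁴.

At steady state, absorbed solar power + internal power = radiated power.
Absorbed: α·S·A_cross = 0.22·3430·13.50 = 10190 W (cross-section A).
Total input = 10190 + 16500 = 26690 W.
Radiated: εσ·A_surf·T⁴ with A_surf = 2A = 27.00 m².
T⁴ = 26690/(0.59·5.67×10⁻⁸·27.00) = 2.955×10¹⁰ K⁴.

T ≈ 415 K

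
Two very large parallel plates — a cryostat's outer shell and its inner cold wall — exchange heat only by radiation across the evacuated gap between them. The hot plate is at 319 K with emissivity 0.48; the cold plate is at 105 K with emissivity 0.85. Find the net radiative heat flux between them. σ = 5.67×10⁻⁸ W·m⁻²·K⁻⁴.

For two infinite grey parallel plates, q = σ(T₁⁴ − T₂⁴)/(1/ε₁ + 1/ε₂ − 1).
T₁⁴ − T₂⁴ = 1.036×10¹⁰ − 1.216×10⁸ = 1.023×10¹⁰ K⁴.
1/ε₁ + 1/ε₂ − 1 = 2.083 + 1.176 − 1 = 2.260.
q = 5.67×10⁻⁸ × 1.023×10¹⁰ / 2.260.

q ≈ 257 W/m²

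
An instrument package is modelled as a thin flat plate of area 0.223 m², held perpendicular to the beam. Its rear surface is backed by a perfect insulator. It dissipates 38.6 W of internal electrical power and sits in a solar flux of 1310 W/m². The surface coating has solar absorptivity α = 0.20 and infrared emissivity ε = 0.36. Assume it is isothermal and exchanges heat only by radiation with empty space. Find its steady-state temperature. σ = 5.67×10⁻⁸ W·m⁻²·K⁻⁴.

At steady state, absorbed solar power + internal power = radiated power.
Absorbed: α·S·A_cross = 0.20·1310·0.2230 = 58.43 W (cross-section A).
Total input = 58.43 + 38.6 = 97.03 W.
Radiated: εσ·A_surf·T⁴ with A_surf = A = 0.2230 m².
T⁴ = 97.03/(0.36·5.67×10⁻⁸·0.2230) = 2.132×10¹⁰ K⁴.

T ≈ 382 K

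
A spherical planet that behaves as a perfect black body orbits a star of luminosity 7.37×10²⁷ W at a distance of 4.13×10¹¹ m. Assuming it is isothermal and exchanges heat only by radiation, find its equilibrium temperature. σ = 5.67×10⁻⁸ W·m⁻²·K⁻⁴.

T ≈ 351 K

First find the stellar flux at distance d: S = L/(4πd²) = 7.37×10²⁷/(4π·(4.13×10¹¹)²) = 3438 W/m².
For an isothermal sphere, absorbed (1−a)S·πr² = emitted σ·4πr²·T⁴, so T⁴ = (1−a)S/(4σ).
T⁴ = 1.00·3438/(4·5.67×10⁻⁸) = 1.516×10¹⁰ K⁴.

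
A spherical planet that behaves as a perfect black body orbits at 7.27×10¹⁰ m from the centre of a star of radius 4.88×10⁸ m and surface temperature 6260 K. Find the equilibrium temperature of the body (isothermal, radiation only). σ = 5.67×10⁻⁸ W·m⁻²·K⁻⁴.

The star's surface emits σT_*⁴; at distance d the flux is S = σT_*⁴(R_*/d)².
S = 5.67×10⁻⁸·(6260)⁴·(4.88×10⁸/7.27×10¹⁰)² = 3923 W/m².
For an isothermal sphere T⁴ = (1−a)S/(4σ) = 1.730×10¹⁰ K⁴.

T ≈ 363 K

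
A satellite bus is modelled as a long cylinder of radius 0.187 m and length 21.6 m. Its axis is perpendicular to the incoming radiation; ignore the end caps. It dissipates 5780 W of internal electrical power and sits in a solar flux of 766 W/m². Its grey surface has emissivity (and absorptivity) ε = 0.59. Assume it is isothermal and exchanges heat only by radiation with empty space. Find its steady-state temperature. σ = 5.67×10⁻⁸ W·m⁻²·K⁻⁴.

At steady state, absorbed solar power + internal power = radiated power.
Absorbed: α·S·A_cross = 0.59·766·8.078 = 3651 W (cross-section 2rL).
Total input = 3651 + 5780 = 9431 W.
Radiated: εσ·A_surf·T⁴ with A_surf = 2πrL = 25.38 m².
T⁴ = 9431/(0.59·5.67×10⁻⁸·25.38) = 1.111×10¹⁰ K⁴.

T ≈ 325 K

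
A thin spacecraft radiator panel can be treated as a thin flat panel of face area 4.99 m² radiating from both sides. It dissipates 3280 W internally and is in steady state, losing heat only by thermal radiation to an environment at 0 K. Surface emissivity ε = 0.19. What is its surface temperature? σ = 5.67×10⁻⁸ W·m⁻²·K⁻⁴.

Steady state: internal power = radiated power, P = εσA T⁴.
Radiating area A = 2·4.99 = 9.980 m².
T⁴ = P/(εσA) = 3280/(0.19·5.67×10⁻⁸·9.980) = 3.051×10¹⁰ K⁴.
T = (3.051×10¹⁰)^(1/4).

T ≈ 418 K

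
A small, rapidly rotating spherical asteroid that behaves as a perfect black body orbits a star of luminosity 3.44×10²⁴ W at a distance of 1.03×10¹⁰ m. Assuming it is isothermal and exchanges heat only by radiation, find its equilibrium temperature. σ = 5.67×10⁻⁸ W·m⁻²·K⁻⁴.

First find the stellar flux at distance d: S = L/(4πd²) = 3.44×10²⁴/(4π·(1.03×10¹⁰)²) = 2580 W/m².
For an isothermal sphere, absorbed (1−a)S·πr² = emitted σ·4πr²·T⁴, so T⁴ = (1−a)S/(4σ).
T⁴ = 1.00·2580/(4·5.67×10⁻⁸) = 1.138×10¹⁰ K⁴.

T ≈ 327 K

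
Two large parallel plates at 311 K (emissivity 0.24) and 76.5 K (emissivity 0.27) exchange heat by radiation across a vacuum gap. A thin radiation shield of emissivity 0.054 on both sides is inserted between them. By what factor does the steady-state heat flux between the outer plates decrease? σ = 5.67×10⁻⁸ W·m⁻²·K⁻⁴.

factor ≈ 6.25

Without shield: q₀ = σΔ(T⁴)/(1/ε₁+1/ε₂−1) with denominator 6.870.
With shield the two gaps are in series; the resistances add: (1/ε₁+1/ε_s−1)+(1/ε_s+1/ε₂−1) = 21.69+21.22 = 42.91.
Heat-flux ratio q₀/q = 42.91/6.870.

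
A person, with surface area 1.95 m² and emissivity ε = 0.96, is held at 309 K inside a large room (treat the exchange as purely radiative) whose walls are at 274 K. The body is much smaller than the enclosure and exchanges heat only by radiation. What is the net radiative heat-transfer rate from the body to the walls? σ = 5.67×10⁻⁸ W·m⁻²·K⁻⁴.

P_net ≈ 369 W

For a small grey body in a large enclosure: P_net = εσA(T_body⁴ − T_wall⁴).
A = 1.95 m²; T_body⁴ − T_wall⁴ = 9.117×10⁹ − 5.636×10⁹ = 3.480×10⁹ K⁴.
|P_net| = 0.96·5.67×10⁻⁸·1.950·3.480×10⁹.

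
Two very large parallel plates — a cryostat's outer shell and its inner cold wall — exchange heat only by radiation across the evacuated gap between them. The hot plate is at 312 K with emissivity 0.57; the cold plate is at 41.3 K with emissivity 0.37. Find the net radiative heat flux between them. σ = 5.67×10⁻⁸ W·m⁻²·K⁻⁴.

For two infinite grey parallel plates, q = σ(T₁⁴ − T₂⁴)/(1/ε₁ + 1/ε₂ − 1).
T₁⁴ − T₂⁴ = 9.476×10⁹ − 2.909×10⁶ = 9.473×10⁹ K⁴.
1/ε₁ + 1/ε₂ − 1 = 1.754 + 2.703 − 1 = 3.457.
q = 5.67×10⁻⁸ × 9.473×10⁹ / 3.457.

q ≈ 155 W/m²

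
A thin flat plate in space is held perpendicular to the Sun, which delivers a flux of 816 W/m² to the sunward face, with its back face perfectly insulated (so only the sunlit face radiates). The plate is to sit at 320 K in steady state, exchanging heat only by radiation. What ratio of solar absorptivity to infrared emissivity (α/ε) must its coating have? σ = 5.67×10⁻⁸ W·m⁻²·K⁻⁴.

Balance: αS·A = εσ·1A·T⁴ ⇒ α/ε = σT⁴/S.
α/ε = 5.67×10⁻⁸·(320)⁴/816 = 5.67×10⁻⁸·1.049×10¹⁰/816.

α/ε ≈ 0.729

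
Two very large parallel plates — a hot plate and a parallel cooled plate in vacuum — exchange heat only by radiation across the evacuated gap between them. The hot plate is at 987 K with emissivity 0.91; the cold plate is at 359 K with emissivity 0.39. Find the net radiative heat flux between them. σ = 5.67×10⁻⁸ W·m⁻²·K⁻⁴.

For two infinite grey parallel plates, q = σ(T₁⁴ − T₂⁴)/(1/ε₁ + 1/ε₂ − 1).
T₁⁴ − T₂⁴ = 9.490×10¹¹ − 1.661×10¹⁰ = 9.324×10¹¹ K⁴.
1/ε₁ + 1/ε₂ − 1 = 1.099 + 2.564 − 1 = 2.663.
q = 5.67×10⁻⁸ × 9.324×10¹¹ / 2.663.

q ≈ 19900 W/m²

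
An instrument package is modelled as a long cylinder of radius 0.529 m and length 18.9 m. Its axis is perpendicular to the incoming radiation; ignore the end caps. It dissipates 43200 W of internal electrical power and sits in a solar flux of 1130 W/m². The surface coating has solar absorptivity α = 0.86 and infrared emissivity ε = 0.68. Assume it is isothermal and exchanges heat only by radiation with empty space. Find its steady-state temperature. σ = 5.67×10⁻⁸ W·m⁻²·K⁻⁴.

T ≈ 401 K

At steady state, absorbed solar power + internal power = radiated power.
Absorbed: α·S·A_cross = 0.86·1130·20.00 = 19430 W (cross-section 2rL).
Total input = 19430 + 43200 = 62630 W.
Radiated: εσ·A_surf·T⁴ with A_surf = 2πrL = 62.82 m².
T⁴ = 62630/(0.68·5.67×10⁻⁸·62.82) = 2.586×10¹⁰ K⁴.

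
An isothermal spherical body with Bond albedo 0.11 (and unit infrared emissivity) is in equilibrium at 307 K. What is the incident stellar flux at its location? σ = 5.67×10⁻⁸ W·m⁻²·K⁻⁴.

S ≈ 2260 W/m²

(1−a)S·πr² = σ·4πr²·T⁴ ⇒ S = 4σT⁴/(1−a).
S = 4·5.67×10⁻⁸·8.883×10⁹/0.890.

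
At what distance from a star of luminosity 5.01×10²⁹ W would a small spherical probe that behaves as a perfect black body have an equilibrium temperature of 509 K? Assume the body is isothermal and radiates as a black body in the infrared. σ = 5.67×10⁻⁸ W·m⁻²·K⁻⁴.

d ≈ 1.62×10¹² m

For an isothermal black-emitting sphere, (1−a)S·πr² = σ·4πr²·T⁴ ⇒ S = 4σT⁴/(1−a).
S = 4·5.67×10⁻⁸·(509)⁴/1.00 = 15220 W/m².
Flux falls as S = L/(4πd²), so d = √(L/(4πS)) = √(5.01×10²⁹/(4π·15220)).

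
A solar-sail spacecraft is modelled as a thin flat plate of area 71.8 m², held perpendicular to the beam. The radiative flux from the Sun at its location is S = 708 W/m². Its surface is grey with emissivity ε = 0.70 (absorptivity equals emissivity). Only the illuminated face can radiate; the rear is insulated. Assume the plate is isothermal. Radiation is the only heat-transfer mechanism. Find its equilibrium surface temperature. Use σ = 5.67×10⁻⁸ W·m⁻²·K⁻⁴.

At equilibrium, absorbed power = emitted power.
Absorbing cross-section = A = 71.80 m²; emitting surface = A = 71.80 m² (ratio 1).
εS·A_cross = εσ·A_surf·T⁴  ⇒  T⁴ = S/(1σ)   (ε cancels).
T⁴ = 708/(1·5.67×10⁻⁸) = 1.249×10¹⁰ K⁴.
T = (1.249×10¹⁰)^(1/4).

T ≈ 334 K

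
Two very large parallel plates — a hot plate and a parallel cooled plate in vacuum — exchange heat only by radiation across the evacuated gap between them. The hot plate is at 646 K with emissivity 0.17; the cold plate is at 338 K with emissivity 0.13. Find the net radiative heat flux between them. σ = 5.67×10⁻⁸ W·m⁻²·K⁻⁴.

For two infinite grey parallel plates, q = σ(T₁⁴ − T₂⁴)/(1/ε₁ + 1/ε₂ − 1).
T₁⁴ − T₂⁴ = 1.742×10¹¹ − 1.305×10¹⁰ = 1.611×10¹¹ K⁴.
1/ε₁ + 1/ε₂ − 1 = 5.882 + 7.692 − 1 = 12.57.
q = 5.67×10⁻⁸ × 1.611×10¹¹ / 12.57.

q ≈ 726 W/m²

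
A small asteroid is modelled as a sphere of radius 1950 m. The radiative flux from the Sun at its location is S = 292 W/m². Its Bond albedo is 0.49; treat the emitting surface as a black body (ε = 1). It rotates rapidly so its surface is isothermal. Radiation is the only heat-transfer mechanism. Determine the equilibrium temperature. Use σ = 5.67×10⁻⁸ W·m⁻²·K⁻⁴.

At equilibrium, absorbed power = emitted power.
Absorbing cross-section = πr² = 1.195×10⁷ m²; emitting surface = 4πr² = 4.778×10⁷ m² (ratio 4).
(1−a)S·A_cross = εσ·A_surf·T⁴  ⇒  T⁴ = (1−a)S/(4σ).
T⁴ = 0.510·292/(4·5.67×10⁻⁸) = 6.566×10⁸ K⁴.
T = (6.566×10⁸)^(1/4).

T ≈ 160 K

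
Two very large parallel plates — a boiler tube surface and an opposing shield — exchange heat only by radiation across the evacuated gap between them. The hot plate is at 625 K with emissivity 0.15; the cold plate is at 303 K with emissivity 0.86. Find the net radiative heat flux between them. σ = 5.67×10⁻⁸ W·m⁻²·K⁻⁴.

q ≈ 1200 W/m²

For two infinite grey parallel plates, q = σ(T₁⁴ − T₂⁴)/(1/ε₁ + 1/ε₂ − 1).
T₁⁴ − T₂⁴ = 1.526×10¹¹ − 8.429×10⁹ = 1.442×10¹¹ K⁴.
1/ε₁ + 1/ε₂ − 1 = 6.667 + 1.163 − 1 = 6.829.
q = 5.67×10⁻⁸ × 1.442×10¹¹ / 6.829.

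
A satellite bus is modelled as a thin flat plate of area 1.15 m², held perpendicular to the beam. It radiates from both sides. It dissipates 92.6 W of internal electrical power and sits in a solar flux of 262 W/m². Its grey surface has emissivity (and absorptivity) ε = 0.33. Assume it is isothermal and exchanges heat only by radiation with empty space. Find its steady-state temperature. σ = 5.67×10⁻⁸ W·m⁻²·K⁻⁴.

T ≈ 258 K

At steady state, absorbed solar power + internal power = radiated power.
Absorbed: α·S·A_cross = 0.33·262·1.150 = 99.43 W (cross-section A).
Total input = 99.43 + 92.6 = 192.0 W.
Radiated: εσ·A_surf·T⁴ with A_surf = 2A = 2.300 m².
T⁴ = 192.0/(0.33·5.67×10⁻⁸·2.300) = 4.462×10⁹ K⁴.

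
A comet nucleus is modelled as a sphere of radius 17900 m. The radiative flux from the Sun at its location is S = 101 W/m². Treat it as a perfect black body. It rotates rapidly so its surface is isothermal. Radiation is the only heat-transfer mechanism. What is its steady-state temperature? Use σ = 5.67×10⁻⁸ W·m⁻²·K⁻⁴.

T ≈ 145 K

At equilibrium, absorbed power = emitted power.
Absorbing cross-section = πr² = 1.007×10⁹ m²; emitting surface = 4πr² = 4.026×10⁹ m² (ratio 4).
S·A_cross = εσ·A_surf·T⁴  ⇒  T⁴ = S/(4σ).
T⁴ = 1.00·101/(4·5.67×10⁻⁸) = 4.453×10⁸ K⁴.
T = (4.453×10⁸)^(1/4).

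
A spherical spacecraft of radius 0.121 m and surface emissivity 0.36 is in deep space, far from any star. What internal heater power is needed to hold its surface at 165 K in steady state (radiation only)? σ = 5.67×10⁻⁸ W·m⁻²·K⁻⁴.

P = εσ·4πr²·T⁴.
4πr² = 0.1840 m²; T⁴ = 7.412×10⁸ K⁴.
P = 0.36·5.67×10⁻⁸·0.1840·7.412×10⁸.

P ≈ 2.78 W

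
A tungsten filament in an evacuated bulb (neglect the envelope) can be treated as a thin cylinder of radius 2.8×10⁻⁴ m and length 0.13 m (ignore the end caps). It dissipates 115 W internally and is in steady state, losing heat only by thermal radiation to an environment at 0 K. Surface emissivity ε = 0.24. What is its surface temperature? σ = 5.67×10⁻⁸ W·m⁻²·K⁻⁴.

Steady state: internal power = radiated power, P = εσA T⁴.
Radiating area A = 2πrL = 2.287×10⁻⁴ m².
T⁴ = P/(εσA) = 115/(0.24·5.67×10⁻⁸·2.287×10⁻⁴) = 3.695×10¹³ K⁴.
T = (3.695×10¹³)^(1/4).

T ≈ 2470 K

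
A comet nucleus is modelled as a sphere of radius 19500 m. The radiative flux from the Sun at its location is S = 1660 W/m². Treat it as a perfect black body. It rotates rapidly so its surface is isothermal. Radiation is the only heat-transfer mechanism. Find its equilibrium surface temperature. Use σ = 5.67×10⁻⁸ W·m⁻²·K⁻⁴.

T ≈ 292 K

At equilibrium, absorbed power = emitted power.
Absorbing cross-section = πr² = 1.195×10⁹ m²; emitting surface = 4πr² = 4.778×10⁹ m² (ratio 4).
S·A_cross = εσ·A_surf·T⁴  ⇒  T⁴ = S/(4σ).
T⁴ = 1.00·1660/(4·5.67×10⁻⁸) = 7.319×10⁹ K⁴.
T = (7.319×10⁹)^(1/4).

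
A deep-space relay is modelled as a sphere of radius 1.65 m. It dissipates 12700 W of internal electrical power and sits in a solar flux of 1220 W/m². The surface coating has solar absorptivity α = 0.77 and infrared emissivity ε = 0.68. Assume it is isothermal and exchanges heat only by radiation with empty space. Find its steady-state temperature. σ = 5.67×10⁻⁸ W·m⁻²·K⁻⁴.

T ≈ 354 K

At steady state, absorbed solar power + internal power = radiated power.
Absorbed: α·S·A_cross = 0.77·1220·8.553 = 8035 W (cross-section πr²).
Total input = 8035 + 12700 = 20730 W.
Radiated: εσ·A_surf·T⁴ with A_surf = 4πr² = 34.21 m².
T⁴ = 20730/(0.68·5.67×10⁻⁸·34.21) = 1.572×10¹⁰ K⁴.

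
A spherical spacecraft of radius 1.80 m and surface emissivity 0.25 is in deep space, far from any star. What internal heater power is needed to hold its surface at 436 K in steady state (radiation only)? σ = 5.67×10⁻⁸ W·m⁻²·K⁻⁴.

P ≈ 20900 W

P = εσ·4πr²·T⁴.
4πr² = 40.72 m²; T⁴ = 3.614×10¹⁰ K⁴.
P = 0.25·5.67×10⁻⁸·40.72·3.614×10¹⁰.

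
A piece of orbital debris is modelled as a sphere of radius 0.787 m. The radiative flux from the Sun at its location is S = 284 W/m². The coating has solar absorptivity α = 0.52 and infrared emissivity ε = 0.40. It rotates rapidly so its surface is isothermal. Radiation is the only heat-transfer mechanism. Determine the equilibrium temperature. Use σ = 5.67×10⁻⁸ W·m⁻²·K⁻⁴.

T ≈ 201 K

At equilibrium, absorbed power = emitted power.
Absorbing cross-section = πr² = 1.946 m²; emitting surface = 4πr² = 7.783 m² (ratio 4).
αS·A_cross = εσ·A_surf·T⁴  ⇒  T⁴ = αS/(ε·4σ).
T⁴ = 0.520·284/(0.40·4·5.67×10⁻⁸) = 1.628×10⁹ K⁴.
T = (1.628×10⁹)^(1/4).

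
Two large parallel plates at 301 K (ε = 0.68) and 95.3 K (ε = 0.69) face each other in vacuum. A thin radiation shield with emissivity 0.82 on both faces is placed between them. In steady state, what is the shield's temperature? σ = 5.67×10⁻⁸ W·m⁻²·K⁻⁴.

T_s ≈ 253 K

In steady state the net flux on the hot side equals that on the cold side.
σ(T₁⁴−T_s⁴)/D₁ = σ(T_s⁴−T₂⁴)/D₂, with D₁ = 1/ε₁+1/ε_s−1 = 1.690, D₂ = 1/ε_s+1/ε₂−1 = 1.669.
Solve for T_s⁴: T_s⁴ = (D₂·T₁⁴ + D₁·T₂⁴)/(D₁+D₂) = 4.120×10⁹ K⁴.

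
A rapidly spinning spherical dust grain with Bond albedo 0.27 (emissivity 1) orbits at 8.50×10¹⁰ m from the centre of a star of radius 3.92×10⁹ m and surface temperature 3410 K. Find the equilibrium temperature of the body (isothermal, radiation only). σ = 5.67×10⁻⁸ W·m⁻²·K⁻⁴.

T ≈ 479 K

The star's surface emits σT_*⁴; at distance d the flux is S = σT_*⁴(R_*/d)².
S = 5.67×10⁻⁸·(3410)⁴·(3.92×10⁹/8.50×10¹⁰)² = 16310 W/m².
For an isothermal sphere T⁴ = (1−a)S/(4σ) = 5.248×10¹⁰ K⁴.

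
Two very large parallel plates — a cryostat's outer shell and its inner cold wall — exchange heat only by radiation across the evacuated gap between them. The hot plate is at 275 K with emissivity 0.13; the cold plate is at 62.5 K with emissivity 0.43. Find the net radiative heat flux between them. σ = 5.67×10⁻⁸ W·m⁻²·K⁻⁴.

q ≈ 35.9 W/m²

For two infinite grey parallel plates, q = σ(T₁⁴ − T₂⁴)/(1/ε₁ + 1/ε₂ − 1).
T₁⁴ − T₂⁴ = 5.719×10⁹ − 1.526×10⁷ = 5.704×10⁹ K⁴.
1/ε₁ + 1/ε₂ − 1 = 7.692 + 2.326 − 1 = 9.018.
q = 5.67×10⁻⁸ × 5.704×10⁹ / 9.018.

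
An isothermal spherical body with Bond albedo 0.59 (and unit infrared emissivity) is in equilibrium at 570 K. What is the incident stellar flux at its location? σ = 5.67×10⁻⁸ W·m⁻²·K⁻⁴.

S ≈ 58400 W/m²

(1−a)S·πr² = σ·4πr²·T⁴ ⇒ S = 4σT⁴/(1−a).
S = 4·5.67×10⁻⁸·1.056×10¹¹/0.410.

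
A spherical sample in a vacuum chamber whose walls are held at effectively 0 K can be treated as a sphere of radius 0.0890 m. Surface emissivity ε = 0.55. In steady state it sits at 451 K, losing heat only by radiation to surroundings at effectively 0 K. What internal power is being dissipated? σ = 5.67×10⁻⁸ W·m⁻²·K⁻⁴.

P ≈ 128 W

Steady state: P = εσA T⁴.
A = 4πr² = 0.09954 m²; T⁴ = (451)⁴ = 4.137×10¹⁰ K⁴.
P = 0.55 × 5.67×10⁻⁸ × 0.09954 × 4.137×10¹⁰.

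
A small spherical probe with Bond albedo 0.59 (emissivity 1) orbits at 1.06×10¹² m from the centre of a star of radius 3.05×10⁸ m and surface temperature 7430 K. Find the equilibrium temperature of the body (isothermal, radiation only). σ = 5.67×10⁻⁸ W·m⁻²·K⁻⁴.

T ≈ 71.3 K

The star's surface emits σT_*⁴; at distance d the flux is S = σT_*⁴(R_*/d)².
S = 5.67×10⁻⁸·(7430)⁴·(3.05×10⁸/1.06×10¹²)² = 14.31 W/m².
For an isothermal sphere T⁴ = (1−a)S/(4σ) = 2.586×10⁷ K⁴.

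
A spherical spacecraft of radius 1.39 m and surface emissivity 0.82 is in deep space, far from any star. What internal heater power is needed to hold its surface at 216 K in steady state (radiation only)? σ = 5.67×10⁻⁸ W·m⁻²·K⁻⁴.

P ≈ 2460 W

P = εσ·4πr²·T⁴.
4πr² = 24.28 m²; T⁴ = 2.177×10⁹ K⁴.
P = 0.82·5.67×10⁻⁸·24.28·2.177×10⁹.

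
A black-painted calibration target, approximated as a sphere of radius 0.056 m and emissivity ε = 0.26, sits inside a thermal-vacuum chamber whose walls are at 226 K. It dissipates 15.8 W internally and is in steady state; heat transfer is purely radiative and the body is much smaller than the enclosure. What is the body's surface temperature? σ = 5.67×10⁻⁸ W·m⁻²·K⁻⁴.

For a small grey body in a large enclosure, net radiated power = εσA(T⁴ − T_w⁴).
Steady state: P = εσA(T⁴ − T_w⁴) with A = 4πr² = 0.03941 m².
T⁴ = P/(εσA) + T_w⁴ = 15.8/(0.26·5.67×10⁻⁸·0.03941) + (226)⁴
    = 2.720×10¹⁰ + 2.609×10⁹ = 2.981×10¹⁰ K⁴.

T ≈ 416 K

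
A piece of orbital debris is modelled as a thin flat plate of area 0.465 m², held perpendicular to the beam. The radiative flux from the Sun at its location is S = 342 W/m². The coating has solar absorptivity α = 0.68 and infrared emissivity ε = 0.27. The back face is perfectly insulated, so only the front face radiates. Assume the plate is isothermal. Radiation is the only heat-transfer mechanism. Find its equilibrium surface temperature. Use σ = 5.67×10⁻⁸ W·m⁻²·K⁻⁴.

At equilibrium, absorbed power = emitted power.
Absorbing cross-section = A = 0.4650 m²; emitting surface = A = 0.4650 m² (ratio 1).
αS·A_cross = εσ·A_surf·T⁴  ⇒  T⁴ = αS/(ε·1σ).
T⁴ = 0.680·342/(0.27·1·5.67×10⁻⁸) = 1.519×10¹⁰ K⁴.
T = (1.519×10¹⁰)^(1/4).

T ≈ 351 K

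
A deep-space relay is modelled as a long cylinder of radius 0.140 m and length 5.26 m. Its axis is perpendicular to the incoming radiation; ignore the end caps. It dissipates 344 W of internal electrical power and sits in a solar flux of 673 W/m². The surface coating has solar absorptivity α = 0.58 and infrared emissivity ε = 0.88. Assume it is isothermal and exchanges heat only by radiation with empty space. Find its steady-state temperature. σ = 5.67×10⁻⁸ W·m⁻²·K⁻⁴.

At steady state, absorbed solar power + internal power = radiated power.
Absorbed: α·S·A_cross = 0.58·673·1.473 = 574.9 W (cross-section 2rL).
Total input = 574.9 + 344 = 918.9 W.
Radiated: εσ·A_surf·T⁴ with A_surf = 2πrL = 4.627 m².
T⁴ = 918.9/(0.88·5.67×10⁻⁸·4.627) = 3.980×10⁹ K⁴.

T ≈ 251 K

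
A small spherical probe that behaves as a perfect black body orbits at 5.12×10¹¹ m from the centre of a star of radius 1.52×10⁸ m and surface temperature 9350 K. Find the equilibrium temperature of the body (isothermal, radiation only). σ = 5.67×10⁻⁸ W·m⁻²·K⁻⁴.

T ≈ 114 K

The star's surface emits σT_*⁴; at distance d the flux is S = σT_*⁴(R_*/d)².
S = 5.67×10⁻⁸·(9350)⁴·(1.52×10⁸/5.12×10¹¹)² = 38.19 W/m².
For an isothermal sphere T⁴ = (1−a)S/(4σ) = 1.684×10⁸ K⁴.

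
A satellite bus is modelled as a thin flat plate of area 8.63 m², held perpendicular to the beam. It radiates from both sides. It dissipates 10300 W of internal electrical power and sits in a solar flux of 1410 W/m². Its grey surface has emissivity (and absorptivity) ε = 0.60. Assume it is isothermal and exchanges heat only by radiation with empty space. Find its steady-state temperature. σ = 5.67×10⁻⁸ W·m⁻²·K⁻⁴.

T ≈ 416 K

At steady state, absorbed solar power + internal power = radiated power.
Absorbed: α·S·A_cross = 0.60·1410·8.630 = 7301 W (cross-section A).
Total input = 7301 + 10300 = 17600 W.
Radiated: εσ·A_surf·T⁴ with A_surf = 2A = 17.26 m².
T⁴ = 17600/(0.60·5.67×10⁻⁸·17.26) = 2.998×10¹⁰ K⁴.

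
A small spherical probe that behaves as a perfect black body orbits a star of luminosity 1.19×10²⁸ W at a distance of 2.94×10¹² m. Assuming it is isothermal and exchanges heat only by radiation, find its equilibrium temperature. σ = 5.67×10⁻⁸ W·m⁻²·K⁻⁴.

First find the stellar flux at distance d: S = L/(4πd²) = 1.19×10²⁸/(4π·(2.94×10¹²)²) = 109.6 W/m².
For an isothermal sphere, absorbed (1−a)S·πr² = emitted σ·4πr²·T⁴, so T⁴ = (1−a)S/(4σ).
T⁴ = 1.00·109.6/(4·5.67×10⁻⁸) = 4.831×10⁸ K⁴.

T ≈ 148 K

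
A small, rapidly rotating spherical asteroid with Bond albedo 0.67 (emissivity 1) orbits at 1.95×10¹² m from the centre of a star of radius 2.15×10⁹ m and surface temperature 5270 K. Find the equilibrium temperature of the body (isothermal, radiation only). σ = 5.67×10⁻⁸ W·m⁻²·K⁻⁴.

T ≈ 93.8 K

The star's surface emits σT_*⁴; at distance d the flux is S = σT_*⁴(R_*/d)².
S = 5.67×10⁻⁸·(5270)⁴·(2.15×10⁹/1.95×10¹²)² = 53.17 W/m².
For an isothermal sphere T⁴ = (1−a)S/(4σ) = 7.736×10⁷ K⁴.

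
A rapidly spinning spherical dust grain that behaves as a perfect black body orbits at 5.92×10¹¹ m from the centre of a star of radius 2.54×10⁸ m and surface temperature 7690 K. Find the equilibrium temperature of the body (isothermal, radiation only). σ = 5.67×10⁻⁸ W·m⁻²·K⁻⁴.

T ≈ 113 K

The star's surface emits σT_*⁴; at distance d the flux is S = σT_*⁴(R_*/d)².
S = 5.67×10⁻⁸·(7690)⁴·(2.54×10⁸/5.92×10¹¹)² = 36.50 W/m².
For an isothermal sphere T⁴ = (1−a)S/(4σ) = 1.609×10⁸ K⁴.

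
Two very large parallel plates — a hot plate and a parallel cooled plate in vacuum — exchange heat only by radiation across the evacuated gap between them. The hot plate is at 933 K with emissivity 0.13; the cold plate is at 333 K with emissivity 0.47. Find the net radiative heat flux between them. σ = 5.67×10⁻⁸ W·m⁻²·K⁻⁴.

For two infinite grey parallel plates, q = σ(T₁⁴ − T₂⁴)/(1/ε₁ + 1/ε₂ − 1).
T₁⁴ − T₂⁴ = 7.578×10¹¹ − 1.230×10¹⁰ = 7.455×10¹¹ K⁴.
1/ε₁ + 1/ε₂ − 1 = 7.692 + 2.128 − 1 = 8.820.
q = 5.67×10⁻⁸ × 7.455×10¹¹ / 8.820.

q ≈ 4790 W/m²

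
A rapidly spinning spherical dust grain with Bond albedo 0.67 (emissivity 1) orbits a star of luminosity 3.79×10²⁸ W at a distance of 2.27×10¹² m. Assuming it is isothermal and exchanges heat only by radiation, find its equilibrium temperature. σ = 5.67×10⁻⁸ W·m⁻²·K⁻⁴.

First find the stellar flux at distance d: S = L/(4πd²) = 3.79×10²⁸/(4π·(2.27×10¹²)²) = 585.3 W/m².
For an isothermal sphere, absorbed (1−a)S·πr² = emitted σ·4πr²·T⁴, so T⁴ = (1−a)S/(4σ).
T⁴ = 0.330·585.3/(4·5.67×10⁻⁸) = 8.516×10⁸ K⁴.

T ≈ 171 K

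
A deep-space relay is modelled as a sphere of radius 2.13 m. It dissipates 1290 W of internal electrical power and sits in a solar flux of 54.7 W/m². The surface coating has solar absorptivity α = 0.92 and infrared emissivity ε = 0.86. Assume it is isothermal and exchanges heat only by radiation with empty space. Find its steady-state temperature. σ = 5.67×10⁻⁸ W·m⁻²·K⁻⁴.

T ≈ 164 K

At steady state, absorbed solar power + internal power = radiated power.
Absorbed: α·S·A_cross = 0.92·54.7·14.25 = 717.3 W (cross-section πr²).
Total input = 717.3 + 1290 = 2007 W.
Radiated: εσ·A_surf·T⁴ with A_surf = 4πr² = 57.01 m².
T⁴ = 2007/(0.86·5.67×10⁻⁸·57.01) = 7.220×10⁸ K⁴.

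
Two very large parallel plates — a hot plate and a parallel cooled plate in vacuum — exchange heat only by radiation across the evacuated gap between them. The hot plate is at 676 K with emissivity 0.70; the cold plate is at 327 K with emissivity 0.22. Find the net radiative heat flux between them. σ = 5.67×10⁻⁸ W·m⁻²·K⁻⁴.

For two infinite grey parallel plates, q = σ(T₁⁴ − T₂⁴)/(1/ε₁ + 1/ε₂ − 1).
T₁⁴ − T₂⁴ = 2.088×10¹¹ − 1.143×10¹⁰ = 1.974×10¹¹ K⁴.
1/ε₁ + 1/ε₂ − 1 = 1.429 + 4.545 − 1 = 4.974.
q = 5.67×10⁻⁸ × 1.974×10¹¹ / 4.974.

q ≈ 2250 W/m²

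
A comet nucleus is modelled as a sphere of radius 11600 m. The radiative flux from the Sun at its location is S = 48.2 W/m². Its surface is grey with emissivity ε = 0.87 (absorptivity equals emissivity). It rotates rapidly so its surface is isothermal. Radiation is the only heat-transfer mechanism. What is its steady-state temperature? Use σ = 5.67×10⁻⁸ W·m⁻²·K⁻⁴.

At equilibrium, absorbed power = emitted power.
Absorbing cross-section = πr² = 4.227×10⁸ m²; emitting surface = 4πr² = 1.691×10⁹ m² (ratio 4).
εS·A_cross = εσ·A_surf·T⁴  ⇒  T⁴ = S/(4σ)   (ε cancels).
T⁴ = 48.2/(4·5.67×10⁻⁸) = 2.125×10⁸ K⁴.
T = (2.125×10⁸)^(1/4).

T ≈ 121 K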